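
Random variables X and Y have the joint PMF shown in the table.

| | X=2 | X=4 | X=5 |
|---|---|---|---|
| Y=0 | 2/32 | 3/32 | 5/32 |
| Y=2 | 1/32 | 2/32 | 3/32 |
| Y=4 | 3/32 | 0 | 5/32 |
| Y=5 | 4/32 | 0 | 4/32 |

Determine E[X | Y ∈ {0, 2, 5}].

P(Y ∈ {0, 2, 5}) = 3/4.
Σ X·P over the event = 2·(2/32) + 2·(1/32) + 2·(4/32) + 4·(3/32) + 4·(2/32) + 5·(5/32) + 5·(3/32) + 5·(4/32) = 47/16.
E[X | Y ∈ {0, 2, 5}] = (47/16) / (3/4) = 47/12.

47/12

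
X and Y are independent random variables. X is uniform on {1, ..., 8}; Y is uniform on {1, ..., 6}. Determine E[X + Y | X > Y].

79/9

P(X > Y) = 9/16.
Summing (X+Y)·P(x,y) over outcomes with X > Y gives 79/16.
E[X + Y | X > Y] = (79/16) / (9/16) = 79/9.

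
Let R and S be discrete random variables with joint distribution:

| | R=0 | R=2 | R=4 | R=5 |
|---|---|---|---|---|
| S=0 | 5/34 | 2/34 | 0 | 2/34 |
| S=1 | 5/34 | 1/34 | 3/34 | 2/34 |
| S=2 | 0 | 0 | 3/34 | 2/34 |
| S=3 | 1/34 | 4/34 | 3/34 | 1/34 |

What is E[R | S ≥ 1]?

P(S ≥ 1) = 25/34.
Summing R·P(R=x,S=y) over the conditioning event gives 71/34.
E[R | S ≥ 1] = (71/34) / (25/34) = 71/25.

71/25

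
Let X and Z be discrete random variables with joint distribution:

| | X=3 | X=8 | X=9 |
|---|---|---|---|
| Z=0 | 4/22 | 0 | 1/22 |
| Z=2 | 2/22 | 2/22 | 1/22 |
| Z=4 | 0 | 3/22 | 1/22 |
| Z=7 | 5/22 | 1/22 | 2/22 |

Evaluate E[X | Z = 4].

33/4

P(Z = 4) = 2/11.
Summing X·P(X=x,Z=y) over the conditioning event gives 3/2.
E[X | Z = 4] = (3/2) / (2/11) = 33/4.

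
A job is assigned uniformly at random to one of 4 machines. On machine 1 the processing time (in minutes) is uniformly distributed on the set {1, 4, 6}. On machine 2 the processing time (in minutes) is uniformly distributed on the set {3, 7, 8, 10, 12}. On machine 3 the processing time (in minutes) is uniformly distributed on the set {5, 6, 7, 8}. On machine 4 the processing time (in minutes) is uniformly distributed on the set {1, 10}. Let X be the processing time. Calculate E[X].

71/12

E[X | machine 1] = (1+4+6)/3 = 11/3.
E[X | machine 2] = (3+7+8+10+12)/5 = 8.
E[X | machine 3] = (5+6+7+8)/4 = 13/2.
E[X | machine 4] = (1+10)/2 = 11/2.
E[X] = (1/4)·(11/3) + (1/4)·(8) + (1/4)·(13/2) + (1/4)·(11/2) = 71/12.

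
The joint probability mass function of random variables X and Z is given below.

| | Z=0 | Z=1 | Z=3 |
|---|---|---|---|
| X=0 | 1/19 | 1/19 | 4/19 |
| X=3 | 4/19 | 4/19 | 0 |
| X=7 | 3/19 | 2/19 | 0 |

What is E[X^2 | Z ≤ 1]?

317/15

P(Z ≤ 1) = 15/19.
Σ X^2·P over the event = 0·(1/19) + 0·(1/19) + 9·(4/19) + 9·(4/19) + 49·(3/19) + 49·(2/19) = 317/19.
E[X^2 | Z ≤ 1] = (317/19) / (15/19) = 317/15.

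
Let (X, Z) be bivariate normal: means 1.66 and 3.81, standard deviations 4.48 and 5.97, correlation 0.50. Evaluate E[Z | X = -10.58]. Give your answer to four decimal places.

For a bivariate normal, E[Z | X=x] = μ_Z + ρ·(σ_Z/σ_X)·(x − μ_X).
E[Z | X=-10.58] = 3.81 + (0.50)·(5.97/4.48)·(-10.58 − (1.66)) = 3.81 + (0.66629)·(-12.24) = -4.3454.

-4.3454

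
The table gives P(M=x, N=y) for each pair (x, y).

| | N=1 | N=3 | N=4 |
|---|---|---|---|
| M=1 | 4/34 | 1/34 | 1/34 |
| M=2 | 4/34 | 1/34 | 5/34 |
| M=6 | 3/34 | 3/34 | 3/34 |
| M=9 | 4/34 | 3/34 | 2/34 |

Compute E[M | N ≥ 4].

47/11

P(N ≥ 4) = 11/34.
Σ M·P over the event = 1·(1/34) + 2·(5/34) + 6·(3/34) + 9·(2/34) = 47/34.
E[M | N ≥ 4] = (47/34) / (11/34) = 47/11.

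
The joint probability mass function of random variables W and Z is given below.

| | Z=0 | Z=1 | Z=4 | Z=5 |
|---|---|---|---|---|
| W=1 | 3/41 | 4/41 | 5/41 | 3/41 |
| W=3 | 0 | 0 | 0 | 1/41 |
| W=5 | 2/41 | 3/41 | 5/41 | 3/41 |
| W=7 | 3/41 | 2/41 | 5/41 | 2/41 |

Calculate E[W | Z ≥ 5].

35/9

P(Z ≥ 5) = 9/41.
Σ W·P over the event = 1·(3/41) + 3·(1/41) + 5·(3/41) + 7·(2/41) = 35/41.
E[W | Z ≥ 5] = (35/41) / (9/41) = 35/9.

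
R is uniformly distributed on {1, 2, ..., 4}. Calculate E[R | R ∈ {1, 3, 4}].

8/3

P(R ∈ {1, 3, 4}) = 3/4.
Σ over the event: 1·1/4 + 3·1/4 + 4·1/4 = 2.
E[R | R ∈ {1, 3, 4}] = (2) / (3/4) = 8/3.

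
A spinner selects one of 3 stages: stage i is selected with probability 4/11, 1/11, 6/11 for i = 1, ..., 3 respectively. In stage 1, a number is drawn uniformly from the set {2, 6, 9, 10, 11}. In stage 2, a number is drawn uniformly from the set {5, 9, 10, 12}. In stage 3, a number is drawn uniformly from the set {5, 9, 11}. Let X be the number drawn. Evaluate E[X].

447/55

E[X | stage 1] = (2+6+9+10+11)/5 = 38/5.
E[X | stage 2] = (5+9+10+12)/4 = 9.
E[X | stage 3] = (5+9+11)/3 = 25/3.
E[X] = (4/11)·(38/5) + (1/11)·(9) + (6/11)·(25/3) = 447/55.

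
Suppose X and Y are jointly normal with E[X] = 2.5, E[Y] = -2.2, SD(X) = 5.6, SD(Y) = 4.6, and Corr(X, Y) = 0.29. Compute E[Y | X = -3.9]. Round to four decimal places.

E[Y | X=x] = μ_Y + ρ(σ_Y/σ_X)(x − μ_X) for jointly normal variables.
E[Y | X=-3.9] = -2.2 + (0.29)·(4.6/5.6)·(-3.9 − (2.5)) = -2.2 + (0.238214)·(-6.4) = -3.7246.

-3.7246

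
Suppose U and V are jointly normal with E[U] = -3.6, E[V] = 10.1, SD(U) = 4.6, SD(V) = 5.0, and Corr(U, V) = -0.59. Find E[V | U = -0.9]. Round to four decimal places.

The regression of V on U has slope ρ·σ_V/σ_U and passes through (μ_U, μ_V).
E[V | U=-0.9] = 10.1 + (-0.59)·(5.0/4.6)·(-0.9 − (-3.6)) = 10.1 + (-0.6413)·(2.7) = 8.3685.

8.3685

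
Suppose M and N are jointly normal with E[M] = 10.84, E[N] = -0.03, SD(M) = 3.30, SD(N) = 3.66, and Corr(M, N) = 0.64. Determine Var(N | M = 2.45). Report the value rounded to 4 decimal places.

7.9088

Var(N | M=x) = (1 − ρ²)·σ_N².
Var(N | M=2.45) = (3.66)²·(1 − (0.64)²) = 13.3956·0.5904 = 7.9088.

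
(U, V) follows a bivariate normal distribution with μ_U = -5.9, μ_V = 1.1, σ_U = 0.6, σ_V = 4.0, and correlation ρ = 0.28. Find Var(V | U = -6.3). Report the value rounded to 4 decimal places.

The conditional variance in a bivariate normal is σ_V²(1 − ρ²), independent of x.
Var(V | U=-6.3) = (4.0)²·(1 − (0.28)²) = 16·0.9216 = 14.7456.

14.7456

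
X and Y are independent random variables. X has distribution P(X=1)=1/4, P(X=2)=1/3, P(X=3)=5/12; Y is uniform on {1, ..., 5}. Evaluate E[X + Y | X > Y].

P(X > Y) = 7/30.
Summing (X+Y)·P(x,y) over outcomes with X > Y gives 19/20.
E[X + Y | X > Y] = (19/20) / (7/30) = 57/14.

57/14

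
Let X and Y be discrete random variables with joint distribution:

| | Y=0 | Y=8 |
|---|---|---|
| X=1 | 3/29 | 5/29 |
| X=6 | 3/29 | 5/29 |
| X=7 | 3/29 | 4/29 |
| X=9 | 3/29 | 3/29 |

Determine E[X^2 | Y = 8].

624/17

P(Y = 8) = 17/29.
Σ X^2·P over the event = 1·(5/29) + 36·(5/29) + 49·(4/29) + 81·(3/29) = 624/29.
E[X^2 | Y = 8] = (624/29) / (17/29) = 624/17.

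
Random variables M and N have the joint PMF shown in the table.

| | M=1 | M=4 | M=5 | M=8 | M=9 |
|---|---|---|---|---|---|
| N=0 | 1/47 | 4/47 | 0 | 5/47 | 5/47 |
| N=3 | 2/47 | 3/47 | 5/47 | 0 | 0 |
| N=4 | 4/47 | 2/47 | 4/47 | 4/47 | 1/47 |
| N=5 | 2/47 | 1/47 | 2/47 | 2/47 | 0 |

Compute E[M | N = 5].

P(N = 5) = 7/47.
Σ M·P over the event = 1·(2/47) + 4·(1/47) + 5·(2/47) + 8·(2/47) = 32/47.
E[M | N = 5] = (32/47) / (7/47) = 32/7.

32/7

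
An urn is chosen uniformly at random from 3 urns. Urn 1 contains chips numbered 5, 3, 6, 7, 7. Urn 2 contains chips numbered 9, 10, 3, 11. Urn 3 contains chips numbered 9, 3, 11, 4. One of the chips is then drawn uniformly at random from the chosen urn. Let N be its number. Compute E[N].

103/15

E[N | urn 1] = (5+3+6+7+7)/5 = 28/5.
E[N | urn 2] = (9+10+3+11)/4 = 33/4.
E[N | urn 3] = (9+3+11+4)/4 = 27/4.
E[N] = (1/3)·(28/5) + (1/3)·(33/4) + (1/3)·(27/4) = 103/15.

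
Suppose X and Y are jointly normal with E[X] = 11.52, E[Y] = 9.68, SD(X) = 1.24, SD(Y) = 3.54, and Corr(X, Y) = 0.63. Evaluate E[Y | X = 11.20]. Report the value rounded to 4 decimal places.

9.1045

For a bivariate normal, E[Y | X=x] = μ_Y + ρ·(σ_Y/σ_X)·(x − μ_X).
E[Y | X=11.20] = 9.68 + (0.63)·(3.54/1.24)·(11.20 − (11.52)) = 9.68 + (1.7985)·(-0.32) = 9.1045.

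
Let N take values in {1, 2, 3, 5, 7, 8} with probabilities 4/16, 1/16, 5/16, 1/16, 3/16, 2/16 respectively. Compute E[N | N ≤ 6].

26/11

P(N ≤ 6) = 11/16.
Σ over the event: 1·1/4 + 2·1/16 + 3·5/16 + 5·1/16 = 13/8.
E[N | N ≤ 6] = (13/8) / (11/16) = 26/11.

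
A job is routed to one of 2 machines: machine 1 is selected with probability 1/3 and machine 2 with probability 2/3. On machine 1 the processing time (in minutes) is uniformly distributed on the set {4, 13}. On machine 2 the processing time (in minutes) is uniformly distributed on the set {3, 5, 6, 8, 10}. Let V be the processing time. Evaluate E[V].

E[V | machine 1] = (4+13)/2 = 17/2.
E[V | machine 2] = (3+5+6+8+10)/5 = 32/5.
E[V] = (1/3)·(17/2) + (2/3)·(32/5) = 71/10.

71/10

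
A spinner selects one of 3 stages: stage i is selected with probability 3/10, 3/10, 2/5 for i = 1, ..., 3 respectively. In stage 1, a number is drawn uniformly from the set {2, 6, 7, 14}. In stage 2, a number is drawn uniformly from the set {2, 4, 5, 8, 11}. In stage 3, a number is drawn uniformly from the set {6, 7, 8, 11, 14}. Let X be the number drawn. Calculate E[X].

E[X | stage 1] = (2+6+7+14)/4 = 29/4.
E[X | stage 2] = (2+4+5+8+11)/5 = 6.
E[X | stage 3] = (6+7+8+11+14)/5 = 46/5.
By the law of total expectation,
E[X] = (3/10)·(29/4) + (3/10)·(6) + (2/5)·(46/5) = 1531/200.

1531/200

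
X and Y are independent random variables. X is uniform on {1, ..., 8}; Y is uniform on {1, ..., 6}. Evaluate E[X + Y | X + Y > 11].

38/3

Outcomes with X + Y > 11: (6,6), (7,5), (7,6), (8,4), (8,5), (8,6), each with probability 1/48.
E[X + Y | X + Y > 11] = (12 + 12 + 13 + 12 + 13 + 14) / 6 = 38/3.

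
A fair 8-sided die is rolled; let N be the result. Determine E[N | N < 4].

Given N < 4, N is equally likely to be any of {1, 2, 3}.
E[N | N < 4] = (1 + 2 + 3) / 3 = 2.

2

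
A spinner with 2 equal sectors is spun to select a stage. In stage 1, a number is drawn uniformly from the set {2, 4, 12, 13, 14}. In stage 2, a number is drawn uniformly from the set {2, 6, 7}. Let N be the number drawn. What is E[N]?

E[N | stage 1] = (2+4+12+13+14)/5 = 9.
E[N | stage 2] = (2+6+7)/3 = 5.
E[N] = (1/2)·(9) + (1/2)·(5) = 7.

7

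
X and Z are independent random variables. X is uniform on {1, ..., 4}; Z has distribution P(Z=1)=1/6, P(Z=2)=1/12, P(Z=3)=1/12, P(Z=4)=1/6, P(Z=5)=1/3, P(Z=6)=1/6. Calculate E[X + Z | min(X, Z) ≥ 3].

P(min(X, Z) ≥ 3) = 3/8.
Summing (X+Z)·P(x,y) over outcomes with min(X, Z) ≥ 3 gives 149/48.
E[X + Z | min(X, Z) ≥ 3] = (149/48) / (3/8) = 149/18.

149/18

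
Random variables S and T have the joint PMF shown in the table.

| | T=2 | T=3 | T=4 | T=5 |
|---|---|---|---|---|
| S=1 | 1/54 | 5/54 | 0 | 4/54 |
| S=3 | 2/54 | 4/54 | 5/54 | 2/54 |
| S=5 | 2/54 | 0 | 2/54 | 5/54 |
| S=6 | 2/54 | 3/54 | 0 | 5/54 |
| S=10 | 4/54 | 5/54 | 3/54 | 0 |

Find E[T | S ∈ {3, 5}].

P(S ∈ {3, 5}) = 11/27.
Summing T·P(S=x,T=y) over the conditioning event gives 83/54.
E[T | S ∈ {3, 5}] = (83/54) / (11/27) = 83/22.

83/22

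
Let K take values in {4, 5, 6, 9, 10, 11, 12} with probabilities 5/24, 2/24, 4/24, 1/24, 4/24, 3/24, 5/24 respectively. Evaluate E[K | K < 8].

54/11

P(K < 8) = 11/24.
Σ over the event: 4·5/24 + 5·1/12 + 6·1/6 = 9/4.
E[K | K < 8] = (9/4) / (11/24) = 54/11.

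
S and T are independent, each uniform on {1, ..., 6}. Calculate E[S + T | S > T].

P(S > T) = 5/12.
Summing (S+T)·P(x,y) over outcomes with S > T gives 35/12.
E[S + T | S > T] = (35/12) / (5/12) = 7.

7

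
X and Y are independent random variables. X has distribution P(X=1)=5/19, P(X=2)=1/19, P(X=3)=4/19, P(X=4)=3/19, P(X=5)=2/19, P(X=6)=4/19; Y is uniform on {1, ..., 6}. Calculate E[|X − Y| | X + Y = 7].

P(X + Y = 7) = 1/6.
Summing |X−Y|·P(x,y) over outcomes with X + Y = 7 gives 61/114.
E[|X − Y| | X + Y = 7] = (61/114) / (1/6) = 61/19.

61/19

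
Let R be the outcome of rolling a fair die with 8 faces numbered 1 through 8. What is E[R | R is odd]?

4

Given R is odd, R is equally likely to be any of {1, 3, 5, 7}.
E[R | R is odd] = (1 + 3 + 5 + 7) / 4 = 4.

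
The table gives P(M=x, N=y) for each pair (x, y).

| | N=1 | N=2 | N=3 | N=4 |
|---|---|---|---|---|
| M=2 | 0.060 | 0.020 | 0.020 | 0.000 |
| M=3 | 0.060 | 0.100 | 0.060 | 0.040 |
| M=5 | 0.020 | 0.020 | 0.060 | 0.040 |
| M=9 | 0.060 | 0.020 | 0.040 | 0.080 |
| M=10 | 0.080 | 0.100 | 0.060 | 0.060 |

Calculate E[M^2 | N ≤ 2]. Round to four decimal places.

P(N ≤ 2) = 0.540.
Summing M^2·P(M=x,N=y) over the conditioning event gives 27.240.
E[M^2 | N ≤ 2] = (27.240) / (0.540) = 50.4444.

50.4444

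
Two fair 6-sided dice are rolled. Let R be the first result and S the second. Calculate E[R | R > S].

P(R > S) = 5/12.
Summing R·P(x,y) over outcomes with R > S gives 35/18.
E[R | R > S] = (35/18) / (5/12) = 14/3.

14/3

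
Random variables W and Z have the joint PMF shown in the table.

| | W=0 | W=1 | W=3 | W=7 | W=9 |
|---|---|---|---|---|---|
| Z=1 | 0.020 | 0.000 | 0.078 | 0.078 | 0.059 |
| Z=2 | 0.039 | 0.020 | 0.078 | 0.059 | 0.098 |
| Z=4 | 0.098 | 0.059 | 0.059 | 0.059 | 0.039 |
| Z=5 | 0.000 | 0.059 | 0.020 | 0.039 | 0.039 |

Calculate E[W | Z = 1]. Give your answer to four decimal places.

5.5787

P(Z = 1) = 0.235.
Σ W·P over the event = 0·(0.020) + 3·(0.078) + 7·(0.078) + 9·(0.059) = 1.311.
E[W | Z = 1] = (1.311) / (0.235) = 5.5787.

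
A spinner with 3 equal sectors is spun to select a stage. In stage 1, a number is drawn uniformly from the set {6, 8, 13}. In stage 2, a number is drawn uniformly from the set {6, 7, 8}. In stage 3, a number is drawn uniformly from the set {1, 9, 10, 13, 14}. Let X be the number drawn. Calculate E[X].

127/15

E[X | stage 1] = (6+8+13)/3 = 9.
E[X | stage 2] = (6+7+8)/3 = 7.
E[X | stage 3] = (1+9+10+13+14)/5 = 47/5.
By the law of total expectation,
E[X] = (1/3)·(9) + (1/3)·(7) + (1/3)·(47/5) = 127/15.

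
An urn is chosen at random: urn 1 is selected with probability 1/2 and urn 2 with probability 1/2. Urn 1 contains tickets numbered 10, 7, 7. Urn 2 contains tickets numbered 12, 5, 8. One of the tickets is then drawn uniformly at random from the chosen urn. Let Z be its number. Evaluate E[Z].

E[Z | urn 1] = (10+7+7)/3 = 8.
E[Z | urn 2] = (12+5+8)/3 = 25/3.
E[Z] = (1/2)·(8) + (1/2)·(25/3) = 49/6.

49/6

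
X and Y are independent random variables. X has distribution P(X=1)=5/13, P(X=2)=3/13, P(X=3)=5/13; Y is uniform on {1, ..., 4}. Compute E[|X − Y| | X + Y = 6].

P(X + Y = 6) = 2/13.
Summing |X−Y|·P(x,y) over outcomes with X + Y = 6 gives 3/26.
E[|X − Y| | X + Y = 6] = (3/26) / (2/13) = 3/4.

3/4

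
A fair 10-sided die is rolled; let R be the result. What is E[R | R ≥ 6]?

Given R ≥ 6, R is equally likely to be any of {6, 7, 8, 9, 10}.
E[R | R ≥ 6] = (6 + 7 + 8 + 9 + 10) / 5 = 8.

8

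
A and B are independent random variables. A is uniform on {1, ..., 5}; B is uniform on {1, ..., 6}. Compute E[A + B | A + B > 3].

P(A + B > 3) = 9/10.
Summing (A+B)·P(x,y) over outcomes with A + B > 3 gives 187/30.
E[A + B | A + B > 3] = (187/30) / (9/10) = 187/27.

187/27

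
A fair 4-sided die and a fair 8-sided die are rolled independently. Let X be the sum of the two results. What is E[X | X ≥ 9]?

10

P(X ≥ 9) = 5/16.
Σ over the event: 9·1/8 + 10·3/32 + 11·1/16 + 12·1/32 = 25/8.
E[X | X ≥ 9] = (25/8) / (5/16) = 10.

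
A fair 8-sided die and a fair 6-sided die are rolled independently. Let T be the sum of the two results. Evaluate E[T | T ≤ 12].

344/45

P(T ≤ 12) = 15/16.
E[T | T ≤ 12] = (43/6) / (15/16) = 344/45.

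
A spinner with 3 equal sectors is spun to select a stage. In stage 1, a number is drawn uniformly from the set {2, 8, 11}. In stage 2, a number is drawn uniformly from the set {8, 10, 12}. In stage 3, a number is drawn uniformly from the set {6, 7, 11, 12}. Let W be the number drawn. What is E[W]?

26/3

E[W | stage 1] = (2+8+11)/3 = 7.
E[W | stage 2] = (8+10+12)/3 = 10.
E[W | stage 3] = (6+7+11+12)/4 = 9.
E[W] = (1/3)·(7) + (1/3)·(10) + (1/3)·(9) = 26/3.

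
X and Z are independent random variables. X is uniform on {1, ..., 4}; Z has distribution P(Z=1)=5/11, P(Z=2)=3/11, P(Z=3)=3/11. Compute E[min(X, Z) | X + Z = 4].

14/11

P(X + Z = 4) = 1/4.
Summing min(X,Z)·P(x,y) over outcomes with X + Z = 4 gives 7/22.
E[min(X, Z) | X + Z = 4] = (7/22) / (1/4) = 14/11.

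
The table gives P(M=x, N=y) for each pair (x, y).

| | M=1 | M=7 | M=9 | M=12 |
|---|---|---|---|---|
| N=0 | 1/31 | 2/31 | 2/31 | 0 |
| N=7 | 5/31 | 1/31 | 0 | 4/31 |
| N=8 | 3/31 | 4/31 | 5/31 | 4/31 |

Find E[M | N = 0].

P(N = 0) = 5/31.
Summing M·P(M=x,N=y) over the conditioning event gives 33/31.
E[M | N = 0] = (33/31) / (5/31) = 33/5.

33/5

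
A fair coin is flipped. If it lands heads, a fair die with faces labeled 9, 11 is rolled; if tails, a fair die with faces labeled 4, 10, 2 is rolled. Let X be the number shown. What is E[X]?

E[X | heads] = (9+11)/2 = 10.
E[X | tails] = (4+10+2)/3 = 16/3.
E[X] = (1/2)·(10) + (1/2)·(16/3) = 23/3.

23/3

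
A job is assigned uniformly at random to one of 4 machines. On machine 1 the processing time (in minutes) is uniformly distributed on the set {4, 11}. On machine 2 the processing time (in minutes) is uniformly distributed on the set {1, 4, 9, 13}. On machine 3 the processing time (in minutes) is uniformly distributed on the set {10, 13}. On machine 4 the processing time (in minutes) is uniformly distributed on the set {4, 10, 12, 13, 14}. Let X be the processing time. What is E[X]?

E[X | machine 1] = (4+11)/2 = 15/2.
E[X | machine 2] = (1+4+9+13)/4 = 27/4.
E[X | machine 3] = (10+13)/2 = 23/2.
E[X | machine 4] = (4+10+12+13+14)/5 = 53/5.
By the law of total expectation,
E[X] = (1/4)·(15/2) + (1/4)·(27/4) + (1/4)·(23/2) + (1/4)·(53/5) = 727/80.

727/80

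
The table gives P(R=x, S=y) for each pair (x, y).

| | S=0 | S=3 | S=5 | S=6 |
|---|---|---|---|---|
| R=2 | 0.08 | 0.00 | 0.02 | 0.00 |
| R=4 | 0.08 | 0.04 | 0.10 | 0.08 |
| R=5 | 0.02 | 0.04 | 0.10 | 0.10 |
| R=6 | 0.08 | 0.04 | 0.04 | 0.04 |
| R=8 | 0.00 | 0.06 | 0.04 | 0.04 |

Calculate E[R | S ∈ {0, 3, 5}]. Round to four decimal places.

4.9189

P(S ∈ {0, 3, 5}) = 0.74.
Summing R·P(R=x,S=y) over the conditioning event gives 3.64.
E[R | S ∈ {0, 3, 5}] = (3.64) / (0.74) = 4.9189.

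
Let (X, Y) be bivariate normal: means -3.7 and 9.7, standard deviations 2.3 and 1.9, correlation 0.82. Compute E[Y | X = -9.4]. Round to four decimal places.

5.8389

E[Y | X=x] = μ_Y + ρ(σ_Y/σ_X)(x − μ_X) for jointly normal variables.
E[Y | X=-9.4] = 9.7 + (0.82)·(1.9/2.3)·(-9.4 − (-3.7)) = 9.7 + (0.67739)·(-5.7) = 5.8389.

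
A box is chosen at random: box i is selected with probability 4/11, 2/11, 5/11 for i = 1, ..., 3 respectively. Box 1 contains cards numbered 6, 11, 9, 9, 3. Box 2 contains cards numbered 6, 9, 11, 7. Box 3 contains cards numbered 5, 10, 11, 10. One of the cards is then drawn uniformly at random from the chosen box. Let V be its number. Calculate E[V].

919/110

E[V | box 1] = (6+11+9+9+3)/5 = 38/5.
E[V | box 2] = (6+9+11+7)/4 = 33/4.
E[V | box 3] = (5+10+11+10)/4 = 9.
E[V] = (4/11)·(38/5) + (2/11)·(33/4) + (5/11)·(9) = 919/110.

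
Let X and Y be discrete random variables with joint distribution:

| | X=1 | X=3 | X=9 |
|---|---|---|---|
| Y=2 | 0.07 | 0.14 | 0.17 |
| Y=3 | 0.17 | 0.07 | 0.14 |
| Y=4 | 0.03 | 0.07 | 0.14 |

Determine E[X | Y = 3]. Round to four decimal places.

P(Y = 3) = 0.38.
Σ X·P over the event = 1·(0.17) + 3·(0.07) + 9·(0.14) = 1.64.
E[X | Y = 3] = (1.64) / (0.38) = 4.3158.

4.3158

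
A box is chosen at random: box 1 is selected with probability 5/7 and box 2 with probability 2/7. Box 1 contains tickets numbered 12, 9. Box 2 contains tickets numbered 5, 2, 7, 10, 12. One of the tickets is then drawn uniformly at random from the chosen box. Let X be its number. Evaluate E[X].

E[X | box 1] = (12+9)/2 = 21/2.
E[X | box 2] = (5+2+7+10+12)/5 = 36/5.
By the law of total expectation,
E[X] = (5/7)·(21/2) + (2/7)·(36/5) = 669/70.

669/70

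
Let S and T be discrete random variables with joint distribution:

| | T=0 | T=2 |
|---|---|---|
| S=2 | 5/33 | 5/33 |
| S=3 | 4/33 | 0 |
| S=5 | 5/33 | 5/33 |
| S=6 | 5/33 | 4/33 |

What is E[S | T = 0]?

77/19

P(T = 0) = 19/33.
Summing S·P(S=x,T=y) over the conditioning event gives 7/3.
E[S | T = 0] = (7/3) / (19/33) = 77/19.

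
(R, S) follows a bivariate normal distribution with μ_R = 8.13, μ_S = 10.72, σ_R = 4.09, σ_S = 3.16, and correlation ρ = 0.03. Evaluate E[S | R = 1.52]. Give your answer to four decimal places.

10.5668

For a bivariate normal, E[S | R=x] = μ_S + ρ·(σ_S/σ_R)·(x − μ_R).
E[S | R=1.52] = 10.72 + (0.03)·(3.16/4.09)·(1.52 − (8.13)) = 10.72 + (0.023178)·(-6.61) = 10.5668.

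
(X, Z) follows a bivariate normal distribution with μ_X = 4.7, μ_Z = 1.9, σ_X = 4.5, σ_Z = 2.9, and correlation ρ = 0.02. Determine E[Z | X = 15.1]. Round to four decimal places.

2.0340

E[Z | X=x] = μ_Z + ρ(σ_Z/σ_X)(x − μ_X) for jointly normal variables.
E[Z | X=15.1] = 1.9 + (0.02)·(2.9/4.5)·(15.1 − (4.7)) = 1.9 + (0.012889)·(10.4) = 2.0340.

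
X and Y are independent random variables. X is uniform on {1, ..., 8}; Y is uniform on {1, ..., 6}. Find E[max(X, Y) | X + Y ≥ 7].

P(X + Y ≥ 7) = 11/16.
Summing max(X,Y)·P(x,y) over outcomes with X + Y ≥ 7 gives 203/48.
E[max(X, Y) | X + Y ≥ 7] = (203/48) / (11/16) = 203/33.

203/33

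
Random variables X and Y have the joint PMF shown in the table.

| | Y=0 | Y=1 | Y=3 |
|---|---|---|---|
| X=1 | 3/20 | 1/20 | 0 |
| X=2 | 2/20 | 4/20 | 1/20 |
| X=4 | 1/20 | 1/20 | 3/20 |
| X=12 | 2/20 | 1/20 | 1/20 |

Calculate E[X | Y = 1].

P(Y = 1) = 7/20.
Σ X·P over the event = 1·(1/20) + 2·(4/20) + 4·(1/20) + 12·(1/20) = 5/4.
E[X | Y = 1] = (5/4) / (7/20) = 25/7.

25/7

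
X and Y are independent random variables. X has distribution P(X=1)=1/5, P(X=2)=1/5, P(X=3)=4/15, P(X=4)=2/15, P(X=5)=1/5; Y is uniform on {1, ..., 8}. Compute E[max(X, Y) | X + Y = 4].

P(X + Y = 4) = 1/12.
Summing max(X,Y)·P(x,y) over outcomes with X + Y = 4 gives 9/40.
E[max(X, Y) | X + Y = 4] = (9/40) / (1/12) = 27/10.

27/10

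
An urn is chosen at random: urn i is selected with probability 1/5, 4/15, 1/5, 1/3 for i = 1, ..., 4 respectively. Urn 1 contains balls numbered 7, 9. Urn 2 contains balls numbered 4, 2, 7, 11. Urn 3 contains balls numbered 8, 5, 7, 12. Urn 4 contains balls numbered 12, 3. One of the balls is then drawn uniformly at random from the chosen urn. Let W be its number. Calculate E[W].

E[W | urn 1] = (7+9)/2 = 8.
E[W | urn 2] = (4+2+7+11)/4 = 6.
E[W | urn 3] = (8+5+7+12)/4 = 8.
E[W | urn 4] = (12+3)/2 = 15/2.
E[W] = (1/5)·(8) + (4/15)·(6) + (1/5)·(8) + (1/3)·(15/2) = 73/10.

73/10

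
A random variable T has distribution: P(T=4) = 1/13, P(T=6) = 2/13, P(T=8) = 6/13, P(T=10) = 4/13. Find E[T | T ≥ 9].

P(T ≥ 9) = 4/13.
Σ over the event: 10·4/13 = 40/13.
E[T | T ≥ 9] = (40/13) / (4/13) = 10.

10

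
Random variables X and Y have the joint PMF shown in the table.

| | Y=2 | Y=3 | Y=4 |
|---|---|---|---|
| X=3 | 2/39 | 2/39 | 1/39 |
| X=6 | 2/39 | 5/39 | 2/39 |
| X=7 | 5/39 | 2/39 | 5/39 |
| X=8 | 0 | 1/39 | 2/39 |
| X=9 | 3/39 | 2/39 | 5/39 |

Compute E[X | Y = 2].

20/3

P(Y = 2) = 4/13.
Σ X·P over the event = 3·(2/39) + 6·(2/39) + 7·(5/39) + 9·(3/39) = 80/39.
E[X | Y = 2] = (80/39) / (4/13) = 20/3.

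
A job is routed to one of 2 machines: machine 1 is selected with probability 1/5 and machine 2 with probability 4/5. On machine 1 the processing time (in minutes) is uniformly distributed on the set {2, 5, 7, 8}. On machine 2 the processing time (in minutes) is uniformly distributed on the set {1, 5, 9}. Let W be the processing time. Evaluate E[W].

51/10

E[W | machine 1] = (2+5+7+8)/4 = 11/2.
E[W | machine 2] = (1+5+9)/3 = 5.
E[W] = (1/5)·(11/2) + (4/5)·(5) = 51/10.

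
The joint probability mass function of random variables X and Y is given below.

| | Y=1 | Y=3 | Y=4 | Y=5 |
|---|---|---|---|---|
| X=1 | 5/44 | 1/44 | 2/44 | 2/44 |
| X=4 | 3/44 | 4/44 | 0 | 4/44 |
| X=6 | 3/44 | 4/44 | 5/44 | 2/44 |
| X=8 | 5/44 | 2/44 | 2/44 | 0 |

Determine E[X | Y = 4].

P(Y = 4) = 9/44.
Summing X·P(X=x,Y=y) over the conditioning event gives 12/11.
E[X | Y = 4] = (12/11) / (9/44) = 16/3.

16/3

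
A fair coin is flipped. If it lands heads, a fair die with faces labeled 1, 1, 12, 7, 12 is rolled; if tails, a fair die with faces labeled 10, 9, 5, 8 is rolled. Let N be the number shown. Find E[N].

E[N | heads] = (1+1+12+7+12)/5 = 33/5.
E[N | tails] = (10+9+5+8)/4 = 8.
E[N] = (1/2)·(33/5) + (1/2)·(8) = 73/10.

73/10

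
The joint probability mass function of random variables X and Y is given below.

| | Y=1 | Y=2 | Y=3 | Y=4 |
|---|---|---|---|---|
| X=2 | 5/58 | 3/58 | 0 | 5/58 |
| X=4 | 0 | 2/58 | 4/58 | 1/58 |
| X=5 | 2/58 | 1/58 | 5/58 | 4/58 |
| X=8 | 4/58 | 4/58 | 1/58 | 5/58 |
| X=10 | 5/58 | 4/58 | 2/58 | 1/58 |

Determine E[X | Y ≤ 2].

P(Y ≤ 2) = 15/29.
Summing X·P(X=x,Y=y) over the conditioning event gives 193/58.
E[X | Y ≤ 2] = (193/58) / (15/29) = 193/30.

193/30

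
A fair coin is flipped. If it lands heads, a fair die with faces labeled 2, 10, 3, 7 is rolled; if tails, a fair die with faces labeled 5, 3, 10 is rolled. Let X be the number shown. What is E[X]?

23/4

E[X | heads] = (2+10+3+7)/4 = 11/2.
E[X | tails] = (5+3+10)/3 = 6.
By the law of total expectation,
E[X] = (1/2)·(11/2) + (1/2)·(6) = 23/4.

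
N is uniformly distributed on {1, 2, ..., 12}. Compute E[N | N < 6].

Given N < 6, N is equally likely to be any of {1, 2, 3, 4, 5}.
E[N | N < 6] = (1 + 2 + 3 + 4 + 5) / 5 = 3.

3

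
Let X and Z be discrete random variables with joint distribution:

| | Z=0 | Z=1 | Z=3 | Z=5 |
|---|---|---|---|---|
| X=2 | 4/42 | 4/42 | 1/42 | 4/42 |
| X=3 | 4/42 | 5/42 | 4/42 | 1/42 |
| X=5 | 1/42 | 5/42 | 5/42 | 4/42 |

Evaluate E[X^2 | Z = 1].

93/7

P(Z = 1) = 1/3.
Σ X^2·P over the event = 4·(4/42) + 9·(5/42) + 25·(5/42) = 31/7.
E[X^2 | Z = 1] = (31/7) / (1/3) = 93/7.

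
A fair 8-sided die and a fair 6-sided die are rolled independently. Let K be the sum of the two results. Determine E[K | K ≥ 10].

34/3

P(K ≥ 10) = 5/16.
Σ over the event: 10·5/48 + 11·1/12 + 12·1/16 + 13·1/24 + 14·1/48 = 85/24.
E[K | K ≥ 10] = (85/24) / (5/16) = 34/3.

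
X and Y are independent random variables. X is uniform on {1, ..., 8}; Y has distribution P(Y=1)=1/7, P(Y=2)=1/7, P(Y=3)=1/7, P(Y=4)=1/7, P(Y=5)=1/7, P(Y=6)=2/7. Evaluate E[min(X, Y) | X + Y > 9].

P(X + Y > 9) = 5/14.
Summing min(X,Y)·P(x,y) over outcomes with X + Y > 9 gives 47/28.
E[min(X, Y) | X + Y > 9] = (47/28) / (5/14) = 47/10.

47/10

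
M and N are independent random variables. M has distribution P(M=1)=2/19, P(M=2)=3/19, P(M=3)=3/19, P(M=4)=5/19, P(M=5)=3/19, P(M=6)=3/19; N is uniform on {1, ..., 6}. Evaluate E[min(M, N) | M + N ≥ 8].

P(M + N ≥ 8) = 17/38.
Summing min(M,N)·P(x,y) over outcomes with M + N ≥ 8 gives 65/38.
E[min(M, N) | M + N ≥ 8] = (65/38) / (17/38) = 65/17.

65/17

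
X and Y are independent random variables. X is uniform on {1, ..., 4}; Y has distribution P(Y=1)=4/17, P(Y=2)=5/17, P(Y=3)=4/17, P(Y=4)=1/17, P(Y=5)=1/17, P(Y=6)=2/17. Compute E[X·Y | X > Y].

P(X > Y) = 13/34.
Summing XY·P(x,y) over outcomes with X > Y gives 77/34.
E[X·Y | X > Y] = (77/34) / (13/34) = 77/13.

77/13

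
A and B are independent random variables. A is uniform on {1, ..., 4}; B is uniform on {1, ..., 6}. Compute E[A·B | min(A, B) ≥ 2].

P(min(A, B) ≥ 2) = 5/8.
Summing AB·P(x,y) over outcomes with min(A, B) ≥ 2 gives 15/2.
E[A·B | min(A, B) ≥ 2] = (15/2) / (5/8) = 12.

12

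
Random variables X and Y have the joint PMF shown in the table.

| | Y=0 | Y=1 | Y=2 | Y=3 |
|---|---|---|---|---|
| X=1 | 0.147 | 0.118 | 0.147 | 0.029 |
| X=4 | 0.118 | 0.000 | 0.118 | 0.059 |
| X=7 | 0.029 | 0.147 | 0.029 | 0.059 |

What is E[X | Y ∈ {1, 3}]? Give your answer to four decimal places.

4.4296

P(Y ∈ {1, 3}) = 0.412.
Σ X·P over the event = 1·(0.118) + 1·(0.029) + 4·(0.059) + 7·(0.147) + 7·(0.059) = 1.825.
E[X | Y ∈ {1, 3}] = (1.825) / (0.412) = 4.4296.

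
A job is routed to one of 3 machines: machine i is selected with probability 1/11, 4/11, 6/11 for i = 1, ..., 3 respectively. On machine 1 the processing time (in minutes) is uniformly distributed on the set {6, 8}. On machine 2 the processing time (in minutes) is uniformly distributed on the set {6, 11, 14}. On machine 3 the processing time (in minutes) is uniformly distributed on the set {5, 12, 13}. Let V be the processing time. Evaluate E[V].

325/33

E[V | machine 1] = (6+8)/2 = 7.
E[V | machine 2] = (6+11+14)/3 = 31/3.
E[V | machine 3] = (5+12+13)/3 = 10.
E[V] = (1/11)·(7) + (4/11)·(31/3) + (6/11)·(10) = 325/33.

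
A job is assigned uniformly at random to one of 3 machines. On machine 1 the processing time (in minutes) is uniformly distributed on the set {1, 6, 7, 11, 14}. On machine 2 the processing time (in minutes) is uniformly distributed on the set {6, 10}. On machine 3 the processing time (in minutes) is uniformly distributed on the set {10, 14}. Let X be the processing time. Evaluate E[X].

E[X | machine 1] = (1+6+7+11+14)/5 = 39/5.
E[X | machine 2] = (6+10)/2 = 8.
E[X | machine 3] = (10+14)/2 = 12.
By the law of total expectation,
E[X] = (1/3)·(39/5) + (1/3)·(8) + (1/3)·(12) = 139/15.

139/15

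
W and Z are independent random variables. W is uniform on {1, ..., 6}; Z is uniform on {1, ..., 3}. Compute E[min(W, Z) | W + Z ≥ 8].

Outcomes with W + Z ≥ 8: (5,3), (6,2), (6,3), each with probability 1/18.
E[min(W, Z) | W + Z ≥ 8] = (3 + 2 + 3) / 3 = 8/3.

8/3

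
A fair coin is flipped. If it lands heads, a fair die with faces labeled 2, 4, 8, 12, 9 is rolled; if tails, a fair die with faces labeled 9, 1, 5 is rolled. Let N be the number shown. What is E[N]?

6

E[N | heads] = (2+4+8+12+9)/5 = 7.
E[N | tails] = (9+1+5)/3 = 5.
By the law of total expectation,
E[N] = (1/2)·(7) + (1/2)·(5) = 6.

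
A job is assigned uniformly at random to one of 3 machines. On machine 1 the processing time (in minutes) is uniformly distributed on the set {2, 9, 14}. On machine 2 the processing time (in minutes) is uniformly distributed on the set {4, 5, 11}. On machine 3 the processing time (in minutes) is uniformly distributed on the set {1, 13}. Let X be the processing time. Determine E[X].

E[X | machine 1] = (2+9+14)/3 = 25/3.
E[X | machine 2] = (4+5+11)/3 = 20/3.
E[X | machine 3] = (1+13)/2 = 7.
E[X] = (1/3)·(25/3) + (1/3)·(20/3) + (1/3)·(7) = 22/3.

22/3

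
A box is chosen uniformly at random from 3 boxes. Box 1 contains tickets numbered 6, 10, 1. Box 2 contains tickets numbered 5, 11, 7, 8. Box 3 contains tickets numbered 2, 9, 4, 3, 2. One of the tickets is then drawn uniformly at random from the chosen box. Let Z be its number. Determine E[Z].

209/36

E[Z | box 1] = (6+10+1)/3 = 17/3.
E[Z | box 2] = (5+11+7+8)/4 = 31/4.
E[Z | box 3] = (2+9+4+3+2)/5 = 4.
E[Z] = (1/3)·(17/3) + (1/3)·(31/4) + (1/3)·(4) = 209/36.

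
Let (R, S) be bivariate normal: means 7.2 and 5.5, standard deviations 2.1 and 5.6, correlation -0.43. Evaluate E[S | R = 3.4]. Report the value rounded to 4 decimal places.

9.8573

The regression of S on R has slope ρ·σ_S/σ_R and passes through (μ_R, μ_S).
E[S | R=3.4] = 5.5 + (-0.43)·(5.6/2.1)·(3.4 − (7.2)) = 5.5 + (-1.14667)·(-3.8) = 9.8573.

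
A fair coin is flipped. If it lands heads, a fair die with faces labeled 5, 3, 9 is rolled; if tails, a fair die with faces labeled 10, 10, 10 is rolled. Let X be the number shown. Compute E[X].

47/6

E[X | heads] = (5+3+9)/3 = 17/3.
E[X | tails] = (10+10+10)/3 = 10.
E[X] = (1/2)·(17/3) + (1/2)·(10) = 47/6.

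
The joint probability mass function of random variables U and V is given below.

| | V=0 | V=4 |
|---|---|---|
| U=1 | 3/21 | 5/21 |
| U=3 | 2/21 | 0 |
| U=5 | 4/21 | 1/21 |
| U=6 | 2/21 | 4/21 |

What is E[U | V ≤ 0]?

41/11

P(V ≤ 0) = 11/21.
Σ U·P over the event = 1·(3/21) + 3·(2/21) + 5·(4/21) + 6·(2/21) = 41/21.
E[U | V ≤ 0] = (41/21) / (11/21) = 41/11.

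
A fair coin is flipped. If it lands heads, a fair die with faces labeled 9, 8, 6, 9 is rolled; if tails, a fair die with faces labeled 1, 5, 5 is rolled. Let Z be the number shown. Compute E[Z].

E[Z | heads] = (9+8+6+9)/4 = 8.
E[Z | tails] = (1+5+5)/3 = 11/3.
By the law of total expectation,
E[Z] = (1/2)·(8) + (1/2)·(11/3) = 35/6.

35/6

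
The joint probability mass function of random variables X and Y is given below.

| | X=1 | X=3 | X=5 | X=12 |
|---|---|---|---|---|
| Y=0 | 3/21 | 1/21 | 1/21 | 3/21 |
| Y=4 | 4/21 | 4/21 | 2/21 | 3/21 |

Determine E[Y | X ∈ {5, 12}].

20/9

P(X ∈ {5, 12}) = 3/7.
Σ Y·P over the event = 0·(1/21) + 4·(2/21) + 0·(3/21) + 4·(3/21) = 20/21.
E[Y | X ∈ {5, 12}] = (20/21) / (3/7) = 20/9.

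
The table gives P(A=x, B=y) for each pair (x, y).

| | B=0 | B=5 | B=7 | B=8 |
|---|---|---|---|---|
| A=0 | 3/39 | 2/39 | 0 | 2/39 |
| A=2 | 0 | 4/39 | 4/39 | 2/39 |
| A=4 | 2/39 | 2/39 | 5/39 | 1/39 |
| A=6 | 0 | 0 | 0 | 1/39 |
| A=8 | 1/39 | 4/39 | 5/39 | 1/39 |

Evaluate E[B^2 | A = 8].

P(A = 8) = 11/39.
Σ B^2·P over the event = 0·(1/39) + 25·(4/39) + 49·(5/39) + 64·(1/39) = 409/39.
E[B^2 | A = 8] = (409/39) / (11/39) = 409/11.

409/11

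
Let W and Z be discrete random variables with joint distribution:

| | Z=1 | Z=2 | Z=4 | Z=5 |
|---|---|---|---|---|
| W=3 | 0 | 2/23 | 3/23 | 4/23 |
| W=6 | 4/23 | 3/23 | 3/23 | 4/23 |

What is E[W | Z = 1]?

P(Z = 1) = 4/23.
Σ W·P over the event = 6·(4/23) = 24/23.
E[W | Z = 1] = (24/23) / (4/23) = 6.

6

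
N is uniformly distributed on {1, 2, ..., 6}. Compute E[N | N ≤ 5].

Given N ≤ 5, N is equally likely to be any of {1, 2, 3, 4, 5}.
E[N | N ≤ 5] = (1 + 2 + 3 + 4 + 5) / 5 = 3.

3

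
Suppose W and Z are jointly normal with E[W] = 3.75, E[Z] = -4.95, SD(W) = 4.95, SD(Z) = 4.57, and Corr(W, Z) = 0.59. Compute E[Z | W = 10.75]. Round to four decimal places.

-1.1371

E[Z | W=x] = μ_Z + ρ(σ_Z/σ_W)(x − μ_W) for jointly normal variables.
E[Z | W=10.75] = -4.95 + (0.59)·(4.57/4.95)·(10.75 − (3.75)) = -4.95 + (0.544707)·(7) = -1.1371.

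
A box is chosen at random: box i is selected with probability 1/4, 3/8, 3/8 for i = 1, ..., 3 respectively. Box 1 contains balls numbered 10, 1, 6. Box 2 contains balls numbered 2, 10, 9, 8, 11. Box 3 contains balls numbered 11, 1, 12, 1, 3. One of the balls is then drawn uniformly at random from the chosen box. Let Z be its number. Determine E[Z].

391/60

E[Z | box 1] = (10+1+6)/3 = 17/3.
E[Z | box 2] = (2+10+9+8+11)/5 = 8.
E[Z | box 3] = (11+1+12+1+3)/5 = 28/5.
By the law of total expectation,
E[Z] = (1/4)·(17/3) + (3/8)·(8) + (3/8)·(28/5) = 391/60.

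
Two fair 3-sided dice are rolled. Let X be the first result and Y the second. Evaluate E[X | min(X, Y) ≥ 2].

5/2

Outcomes with min(X, Y) ≥ 2: (2,2), (2,3), (3,2), (3,3), each with probability 1/9.
E[X | min(X, Y) ≥ 2] = (2 + 2 + 3 + 3) / 4 = 5/2.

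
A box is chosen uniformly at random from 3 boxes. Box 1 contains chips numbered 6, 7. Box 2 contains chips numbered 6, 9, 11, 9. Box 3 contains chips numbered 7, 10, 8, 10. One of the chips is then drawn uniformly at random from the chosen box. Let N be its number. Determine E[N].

8

E[N | box 1] = (6+7)/2 = 13/2.
E[N | box 2] = (6+9+11+9)/4 = 35/4.
E[N | box 3] = (7+10+8+10)/4 = 35/4.
By the law of total expectation,
E[N] = (1/3)·(13/2) + (1/3)·(35/4) + (1/3)·(35/4) = 8.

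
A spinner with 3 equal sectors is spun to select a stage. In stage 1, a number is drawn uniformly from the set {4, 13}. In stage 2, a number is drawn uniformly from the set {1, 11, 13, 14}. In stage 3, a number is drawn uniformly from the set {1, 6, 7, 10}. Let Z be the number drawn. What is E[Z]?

E[Z | stage 1] = (4+13)/2 = 17/2.
E[Z | stage 2] = (1+11+13+14)/4 = 39/4.
E[Z | stage 3] = (1+6+7+10)/4 = 6.
By the law of total expectation,
E[Z] = (1/3)·(17/2) + (1/3)·(39/4) + (1/3)·(6) = 97/12.

97/12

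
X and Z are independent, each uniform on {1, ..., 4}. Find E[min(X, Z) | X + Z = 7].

Outcomes with X + Z = 7: (3,4), (4,3), each with probability 1/16.
E[min(X, Z) | X + Z = 7] = (3 + 3) / 2 = 3.

3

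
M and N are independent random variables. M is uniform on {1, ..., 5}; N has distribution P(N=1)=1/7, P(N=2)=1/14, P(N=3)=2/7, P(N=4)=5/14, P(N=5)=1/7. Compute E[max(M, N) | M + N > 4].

245/58

P(M + N > 4) = 29/35.
Summing max(M,N)·P(x,y) over outcomes with M + N > 4 gives 7/2.
E[max(M, N) | M + N > 4] = (7/2) / (29/35) = 245/58.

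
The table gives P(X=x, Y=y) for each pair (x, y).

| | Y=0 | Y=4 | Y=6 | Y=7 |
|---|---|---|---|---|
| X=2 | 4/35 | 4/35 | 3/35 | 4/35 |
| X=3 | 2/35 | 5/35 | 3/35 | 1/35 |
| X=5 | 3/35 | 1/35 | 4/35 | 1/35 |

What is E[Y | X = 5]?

35/9

P(X = 5) = 9/35.
Σ Y·P over the event = 0·(3/35) + 4·(1/35) + 6·(4/35) + 7·(1/35) = 1.
E[Y | X = 5] = (1) / (9/35) = 35/9.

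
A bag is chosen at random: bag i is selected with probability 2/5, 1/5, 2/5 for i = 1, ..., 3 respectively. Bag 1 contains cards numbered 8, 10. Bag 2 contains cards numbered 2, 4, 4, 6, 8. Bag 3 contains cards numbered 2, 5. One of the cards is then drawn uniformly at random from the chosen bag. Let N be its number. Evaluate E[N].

E[N | bag 1] = (8+10)/2 = 9.
E[N | bag 2] = (2+4+4+6+8)/5 = 24/5.
E[N | bag 3] = (2+5)/2 = 7/2.
By the law of total expectation,
E[N] = (2/5)·(9) + (1/5)·(24/5) + (2/5)·(7/2) = 149/25.

149/25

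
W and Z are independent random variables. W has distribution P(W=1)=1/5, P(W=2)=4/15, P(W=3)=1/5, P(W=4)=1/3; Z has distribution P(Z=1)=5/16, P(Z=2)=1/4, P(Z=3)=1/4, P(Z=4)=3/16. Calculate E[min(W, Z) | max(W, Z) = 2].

4/3

P(max(W, Z) = 2) = 1/5.
Summing min(W,Z)·P(x,y) over outcomes with max(W, Z) = 2 gives 4/15.
E[min(W, Z) | max(W, Z) = 2] = (4/15) / (1/5) = 4/3.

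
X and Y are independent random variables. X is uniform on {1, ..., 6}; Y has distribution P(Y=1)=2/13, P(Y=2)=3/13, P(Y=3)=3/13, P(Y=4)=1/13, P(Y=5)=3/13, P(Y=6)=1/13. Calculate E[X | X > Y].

P(X > Y) = 6/13.
Summing X·P(x,y) over outcomes with X > Y gives 28/13.
E[X | X > Y] = (28/13) / (6/13) = 14/3.

14/3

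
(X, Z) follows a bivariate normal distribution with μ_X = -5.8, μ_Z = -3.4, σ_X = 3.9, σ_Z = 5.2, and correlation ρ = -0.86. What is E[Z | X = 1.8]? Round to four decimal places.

-12.1147

E[Z | X=x] = μ_Z + ρ(σ_Z/σ_X)(x − μ_X) for jointly normal variables.
E[Z | X=1.8] = -3.4 + (-0.86)·(5.2/3.9)·(1.8 − (-5.8)) = -3.4 + (-1.14667)·(7.6) = -12.1147.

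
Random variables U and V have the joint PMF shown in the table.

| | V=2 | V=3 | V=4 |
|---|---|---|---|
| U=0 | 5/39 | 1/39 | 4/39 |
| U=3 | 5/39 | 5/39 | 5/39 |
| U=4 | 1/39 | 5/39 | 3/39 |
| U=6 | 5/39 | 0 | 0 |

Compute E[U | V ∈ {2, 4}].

19/7

P(V ∈ {2, 4}) = 28/39.
Σ U·P over the event = 0·(5/39) + 0·(4/39) + 3·(5/39) + 3·(5/39) + 4·(1/39) + 4·(3/39) + 6·(5/39) = 76/39.
E[U | V ∈ {2, 4}] = (76/39) / (28/39) = 19/7.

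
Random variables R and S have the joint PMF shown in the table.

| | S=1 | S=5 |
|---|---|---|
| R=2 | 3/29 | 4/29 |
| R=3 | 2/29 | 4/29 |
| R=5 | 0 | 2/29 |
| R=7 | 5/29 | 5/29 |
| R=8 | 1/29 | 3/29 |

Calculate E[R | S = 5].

89/18

P(S = 5) = 18/29.
Σ R·P over the event = 2·(4/29) + 3·(4/29) + 5·(2/29) + 7·(5/29) + 8·(3/29) = 89/29.
E[R | S = 5] = (89/29) / (18/29) = 89/18.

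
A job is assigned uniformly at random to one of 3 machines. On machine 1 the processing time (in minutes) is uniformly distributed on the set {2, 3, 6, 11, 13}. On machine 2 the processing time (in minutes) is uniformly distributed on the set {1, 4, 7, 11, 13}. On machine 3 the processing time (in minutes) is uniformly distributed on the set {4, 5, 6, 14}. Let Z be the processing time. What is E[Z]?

143/20

E[Z | machine 1] = (2+3+6+11+13)/5 = 7.
E[Z | machine 2] = (1+4+7+11+13)/5 = 36/5.
E[Z | machine 3] = (4+5+6+14)/4 = 29/4.
By the law of total expectation,
E[Z] = (1/3)·(7) + (1/3)·(36/5) + (1/3)·(29/4) = 143/20.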